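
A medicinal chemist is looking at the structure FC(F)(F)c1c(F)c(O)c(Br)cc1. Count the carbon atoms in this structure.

7

Count every carbon token in the SMILES (each C, including those in ring-closure positions and inside branches).
Carbon count: 7.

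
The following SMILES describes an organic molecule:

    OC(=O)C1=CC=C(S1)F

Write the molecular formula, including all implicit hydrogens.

C5H3FO2S

Walk through each heavy atom and fill implicit hydrogens from standard valence (C 4, N 3, O 2, S 2, halogen 1):
  atom 1: O, bond orders sum to 1 (valence 2) → 1 H
  atom 2: C, bond orders sum to 4 (valence 4) → 0 H
  atom 3: O, bond orders sum to 2 (valence 2) → 0 H
  atom 4: C, bond orders sum to 4 (valence 4) → 0 H
  atom 5: C, bond orders sum to 3 (valence 4) → 1 H
  atom 6: C, bond orders sum to 3 (valence 4) → 1 H
  atom 7: C, bond orders sum to 4 (valence 4) → 0 H
  atom 8: S, bond orders sum to 2 (valence 2) → 0 H
  atom 9: F (halogen, monovalent) → 0 H
Totals → C:5, H:3, F:1, O:2, S:1.
In Hill order: C5H3FO2S.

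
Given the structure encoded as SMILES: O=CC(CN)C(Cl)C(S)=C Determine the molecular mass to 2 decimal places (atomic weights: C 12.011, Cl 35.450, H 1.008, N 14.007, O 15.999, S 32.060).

First, the molecular formula is C6H10ClNOS (counting implicit H from valence).
  C: 6 × 12.011 = 72.066
  Cl: 1 × 35.450 = 35.450
  H: 10 × 1.008 = 10.080
  N: 1 × 14.007 = 14.007
  O: 1 × 15.999 = 15.999
  S: 1 × 32.060 = 32.060
Sum: 6×12.011 + 1×35.450 + 10×1.008 + 1×14.007 + 1×15.999 + 1×32.060 = 179.662 → 179.66 g/mol.

179.66 g/mol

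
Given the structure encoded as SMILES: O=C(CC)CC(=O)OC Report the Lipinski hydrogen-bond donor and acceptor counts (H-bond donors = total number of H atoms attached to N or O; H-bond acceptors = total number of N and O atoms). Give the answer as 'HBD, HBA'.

Donors: find every N or O and count the H atoms it carries.
  atom 1 (O): bond orders sum to 2 → 0 H
  atom 7 (O): bond orders sum to 2 → 0 H
  atom 8 (O): bond orders sum to 2 → 0 H
Lipinski HBD = 0.
Acceptors: N atoms = 0, O atoms = 3 → HBA = 3.

0, 3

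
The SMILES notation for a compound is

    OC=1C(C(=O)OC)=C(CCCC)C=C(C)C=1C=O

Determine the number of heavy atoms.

Every atom symbol written in the SMILES (organic subset) is one heavy atom; implicit H are not written.
Heavy atoms by element → C:14, O:4.
Total: 18.

18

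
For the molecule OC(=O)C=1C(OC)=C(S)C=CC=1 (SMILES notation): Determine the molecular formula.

Walk through each heavy atom and fill implicit hydrogens from standard valence (C 4, N 3, O 2, S 2, halogen 1):
  atom 1: O, bond orders sum to 1 (valence 2) → 1 H
  atom 2: C, bond orders sum to 4 (valence 4) → 0 H
  atom 3: O, bond orders sum to 2 (valence 2) → 0 H
  atom 4: C, bond orders sum to 4 (valence 4) → 0 H
  atom 5: C, bond orders sum to 4 (valence 4) → 0 H
  atom 6: O, bond orders sum to 2 (valence 2) → 0 H
  atom 7: C, bond orders sum to 1 (valence 4) → 3 H
  atom 8: C, bond orders sum to 4 (valence 4) → 0 H
  atom 9: S, bond orders sum to 1 (valence 2) → 1 H
  atom 10: C, bond orders sum to 3 (valence 4) → 1 H
  atom 11: C, bond orders sum to 3 (valence 4) → 1 H
  atom 12: C, bond orders sum to 3 (valence 4) → 1 H
Totals → C:8, H:8, O:3, S:1.

C8H8O3S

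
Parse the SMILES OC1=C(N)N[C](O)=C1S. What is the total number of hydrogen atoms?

6

Walk through each heavy atom and fill implicit hydrogens from standard valence (C 4, N 3, O 2, S 2, halogen 1):
  atom 1: O, bond orders sum to 1 (valence 2) → 1 H
  atom 2: C, bond orders sum to 4 (valence 4) → 0 H
  atom 3: C, bond orders sum to 4 (valence 4) → 0 H
  atom 4: N, bond orders sum to 1 (valence 3) → 2 H
  atom 5: N, bond orders sum to 2 (valence 3) → 1 H
  atom 6: C with explicit H count 0
  atom 7: O, bond orders sum to 1 (valence 2) → 1 H
  atom 8: C, bond orders sum to 4 (valence 4) → 0 H
  atom 9: S, bond orders sum to 1 (valence 2) → 1 H
Total hydrogens: 6.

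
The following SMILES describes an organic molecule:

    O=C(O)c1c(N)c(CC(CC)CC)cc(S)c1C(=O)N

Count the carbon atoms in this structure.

Count every carbon token in the SMILES (each C, including those in ring-closure positions and inside branches).
Carbon count: 14.

14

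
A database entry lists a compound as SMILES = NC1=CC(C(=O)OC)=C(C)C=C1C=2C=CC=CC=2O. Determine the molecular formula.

C15H15NO3

Walk through each heavy atom and fill implicit hydrogens from standard valence (C 4, N 3, O 2, S 2, halogen 1):
  atom 1: N, bond orders sum to 1 (valence 3) → 2 H
  atom 2: C, bond orders sum to 4 (valence 4) → 0 H
  atom 3: C, bond orders sum to 3 (valence 4) → 1 H
  atom 4: C, bond orders sum to 4 (valence 4) → 0 H
  atom 5: C, bond orders sum to 4 (valence 4) → 0 H
  atom 6: O, bond orders sum to 2 (valence 2) → 0 H
  atom 7: O, bond orders sum to 2 (valence 2) → 0 H
  atom 8: C, bond orders sum to 1 (valence 4) → 3 H
  atom 9: C, bond orders sum to 4 (valence 4) → 0 H
  atom 10: C, bond orders sum to 1 (valence 4) → 3 H
  atom 11: C, bond orders sum to 3 (valence 4) → 1 H
  atom 12: C, bond orders sum to 4 (valence 4) → 0 H
  atom 13: C, bond orders sum to 4 (valence 4) → 0 H
  atom 14: C, bond orders sum to 3 (valence 4) → 1 H
  atom 15: C, bond orders sum to 3 (valence 4) → 1 H
  atom 16: C, bond orders sum to 3 (valence 4) → 1 H
  atom 17: C, bond orders sum to 3 (valence 4) → 1 H
  atom 18: C, bond orders sum to 4 (valence 4) → 0 H
  atom 19: O, bond orders sum to 1 (valence 2) → 1 H
Totals → C:15, H:15, N:1, O:3.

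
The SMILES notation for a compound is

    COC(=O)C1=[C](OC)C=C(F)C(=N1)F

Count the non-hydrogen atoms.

Every atom symbol written in the SMILES (organic subset) is one heavy atom; implicit H are not written.
Heavy atoms by element → C:8, F:2, N:1, O:3.
Total: 14.

14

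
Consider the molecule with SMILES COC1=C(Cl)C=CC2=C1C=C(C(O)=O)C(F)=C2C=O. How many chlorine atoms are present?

1

Scan the SMILES for Cl atoms (remember two-letter symbols like Cl and Br are single atoms).
Chlorine count: 1.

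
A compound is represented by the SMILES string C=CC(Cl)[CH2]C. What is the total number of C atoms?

5

Count every carbon token in the SMILES (each C, including those in ring-closure positions and inside branches).
Carbon count: 5.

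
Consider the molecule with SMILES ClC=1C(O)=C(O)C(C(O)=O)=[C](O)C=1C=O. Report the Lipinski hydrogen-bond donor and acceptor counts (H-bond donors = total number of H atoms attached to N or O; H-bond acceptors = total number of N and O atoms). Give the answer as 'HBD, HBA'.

4, 6

Donors: find every N or O and count the H atoms it carries.
  atom 4 (O): bond orders sum to 1 → 1 H
  atom 6 (O): bond orders sum to 1 → 1 H
  atom 9 (O): bond orders sum to 1 → 1 H
  atom 10 (O): bond orders sum to 2 → 0 H
  atom 12 (O): bond orders sum to 1 → 1 H
  atom 15 (O): bond orders sum to 2 → 0 H
Lipinski HBD = 4.
Acceptors: N atoms = 0, O atoms = 6 → HBA = 6.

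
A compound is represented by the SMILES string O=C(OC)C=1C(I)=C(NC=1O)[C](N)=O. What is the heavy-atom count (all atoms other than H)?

Every atom symbol written in the SMILES (organic subset) is one heavy atom; implicit H are not written.
Heavy atoms by element → C:7, I:1, N:2, O:4.
Total: 14.

14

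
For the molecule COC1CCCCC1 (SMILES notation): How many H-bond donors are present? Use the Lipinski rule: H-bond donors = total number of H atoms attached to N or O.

0

Donors: find every N or O and count the H atoms it carries.
  atom 2 (O): bond orders sum to 2 → 0 H
Lipinski HBD = 0.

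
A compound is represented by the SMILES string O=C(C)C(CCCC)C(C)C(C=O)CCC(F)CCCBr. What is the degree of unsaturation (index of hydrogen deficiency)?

Molecular formula: C17H30BrFO2.
DoU = (2C + 2 + N − H − X) / 2, where X is the halogen count and O/S are ignored.
    = (2·17 + 2 + 0 − 30 − 2) / 2 = 4 / 2 = 2.

2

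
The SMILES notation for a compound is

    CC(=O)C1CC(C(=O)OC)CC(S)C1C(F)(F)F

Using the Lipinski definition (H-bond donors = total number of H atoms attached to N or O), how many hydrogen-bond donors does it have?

0

Donors: find every N or O and count the H atoms it carries.
  atom 3 (O): bond orders sum to 2 → 0 H
  atom 8 (O): bond orders sum to 2 → 0 H
  atom 9 (O): bond orders sum to 2 → 0 H
Lipinski HBD = 0.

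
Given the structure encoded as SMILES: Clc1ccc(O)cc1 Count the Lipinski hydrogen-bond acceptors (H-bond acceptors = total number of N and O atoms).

N atoms: 0; O atoms: 1.
Lipinski HBA = 0 + 1 = 1.

1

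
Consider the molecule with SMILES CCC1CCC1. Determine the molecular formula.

Walk through each heavy atom and fill implicit hydrogens from standard valence (C 4, N 3, O 2, S 2, halogen 1):
  atom 1: C, bond orders sum to 1 (valence 4) → 3 H
  atom 2: C, bond orders sum to 2 (valence 4) → 2 H
  atom 3: C, bond orders sum to 3 (valence 4) → 1 H
  atom 4: C, bond orders sum to 2 (valence 4) → 2 H
  atom 5: C, bond orders sum to 2 (valence 4) → 2 H
  atom 6: C, bond orders sum to 2 (valence 4) → 2 H
Totals → C:6, H:12.

C6H12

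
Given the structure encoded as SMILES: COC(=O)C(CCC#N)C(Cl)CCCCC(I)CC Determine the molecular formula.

C14H23ClINO2

Walk through each heavy atom and fill implicit hydrogens from standard valence (C 4, N 3, O 2, S 2, halogen 1):
  atom 1: C, bond orders sum to 1 (valence 4) → 3 H
  atom 2: O, bond orders sum to 2 (valence 2) → 0 H
  atom 3: C, bond orders sum to 4 (valence 4) → 0 H
  atom 4: O, bond orders sum to 2 (valence 2) → 0 H
  atom 5: C, bond orders sum to 3 (valence 4) → 1 H
  atom 6: C, bond orders sum to 2 (valence 4) → 2 H
  atom 7: C, bond orders sum to 2 (valence 4) → 2 H
  atom 8: C, bond orders sum to 4 (valence 4) → 0 H
  atom 9: N, bond orders sum to 3 (valence 3) → 0 H
  atom 10: C, bond orders sum to 3 (valence 4) → 1 H
  atom 11: Cl (halogen, monovalent) → 0 H
  atom 12: C, bond orders sum to 2 (valence 4) → 2 H
  atom 13: C, bond orders sum to 2 (valence 4) → 2 H
  atom 14: C, bond orders sum to 2 (valence 4) → 2 H
  atom 15: C, bond orders sum to 2 (valence 4) → 2 H
  atom 16: C, bond orders sum to 3 (valence 4) → 1 H
  atom 17: I (halogen, monovalent) → 0 H
  atom 18: C, bond orders sum to 2 (valence 4) → 2 H
  atom 19: C, bond orders sum to 1 (valence 4) → 3 H
Totals → C:14, H:23, Cl:1, I:1, N:1, O:2.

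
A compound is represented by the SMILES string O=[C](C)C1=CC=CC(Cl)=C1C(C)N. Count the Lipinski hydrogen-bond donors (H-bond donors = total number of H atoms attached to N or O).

2

Donors: find every N or O and count the H atoms it carries.
  atom 1 (O): bond orders sum to 2 → 0 H
  atom 13 (N): bond orders sum to 1 → 2 H
Lipinski HBD = 2.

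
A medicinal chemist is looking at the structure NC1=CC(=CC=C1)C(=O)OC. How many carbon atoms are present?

Count every carbon token in the SMILES (each C, including those in ring-closure positions and inside branches).
Carbon count: 8.

8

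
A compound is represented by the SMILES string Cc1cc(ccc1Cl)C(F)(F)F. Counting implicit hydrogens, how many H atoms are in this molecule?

Walk through each heavy atom and fill implicit hydrogens from standard valence (C 4, N 3, O 2, S 2, halogen 1); for lowercase aromatic atoms, an aromatic c carries 1 H when it has two neighbours and 0 H with three, and aromatic n carries 0 H:
  atom 1: C, bond orders sum to 1 (valence 4) → 3 H
  atom 2: aromatic c, 3 neighbours → 0 H
  atom 3: aromatic c, 2 neighbours → 1 H
  atom 4: aromatic c, 3 neighbours → 0 H
  atom 5: aromatic c, 2 neighbours → 1 H
  atom 6: aromatic c, 2 neighbours → 1 H
  atom 7: aromatic c, 3 neighbours → 0 H
  atom 8: Cl (halogen, monovalent) → 0 H
  atom 9: C, bond orders sum to 4 (valence 4) → 0 H
  atom 10: F (halogen, monovalent) → 0 H
  atom 11: F (halogen, monovalent) → 0 H
  atom 12: F (halogen, monovalent) → 0 H
Total hydrogens: 6.

6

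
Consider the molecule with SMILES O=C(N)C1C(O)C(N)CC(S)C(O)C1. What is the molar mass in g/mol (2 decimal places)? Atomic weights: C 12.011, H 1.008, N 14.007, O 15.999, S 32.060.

First, the molecular formula is C8H16N2O3S (counting implicit H from valence).
  C: 8 × 12.011 = 96.088
  H: 16 × 1.008 = 16.128
  N: 2 × 14.007 = 28.014
  O: 3 × 15.999 = 47.997
  S: 1 × 32.060 = 32.060
Sum: 8×12.011 + 16×1.008 + 2×14.007 + 3×15.999 + 1×32.060 = 220.287 → 220.29 g/mol.

220.29 g/mol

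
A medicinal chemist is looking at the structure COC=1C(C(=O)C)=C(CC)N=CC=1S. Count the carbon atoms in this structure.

Count every carbon token in the SMILES (each C, including those in ring-closure positions and inside branches).
Carbon count: 10.

10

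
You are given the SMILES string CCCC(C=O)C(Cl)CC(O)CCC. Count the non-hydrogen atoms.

Every atom symbol written in the SMILES (organic subset) is one heavy atom; implicit H are not written.
Heavy atoms by element → C:11, Cl:1, O:2.
Total: 14.

14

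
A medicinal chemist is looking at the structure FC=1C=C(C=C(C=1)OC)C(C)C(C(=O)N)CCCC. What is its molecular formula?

Walk through each heavy atom and fill implicit hydrogens from standard valence (C 4, N 3, O 2, S 2, halogen 1):
  atom 1: F (halogen, monovalent) → 0 H
  atom 2: C, bond orders sum to 4 (valence 4) → 0 H
  atom 3: C, bond orders sum to 3 (valence 4) → 1 H
  atom 4: C, bond orders sum to 4 (valence 4) → 0 H
  atom 5: C, bond orders sum to 3 (valence 4) → 1 H
  atom 6: C, bond orders sum to 4 (valence 4) → 0 H
  atom 7: C, bond orders sum to 3 (valence 4) → 1 H
  atom 8: O, bond orders sum to 2 (valence 2) → 0 H
  atom 9: C, bond orders sum to 1 (valence 4) → 3 H
  atom 10: C, bond orders sum to 3 (valence 4) → 1 H
  atom 11: C, bond orders sum to 1 (valence 4) → 3 H
  atom 12: C, bond orders sum to 3 (valence 4) → 1 H
  atom 13: C, bond orders sum to 4 (valence 4) → 0 H
  atom 14: O, bond orders sum to 2 (valence 2) → 0 H
  atom 15: N, bond orders sum to 1 (valence 3) → 2 H
  atom 16: C, bond orders sum to 2 (valence 4) → 2 H
  atom 17: C, bond orders sum to 2 (valence 4) → 2 H
  atom 18: C, bond orders sum to 2 (valence 4) → 2 H
  atom 19: C, bond orders sum to 1 (valence 4) → 3 H
Totals → C:15, H:22, F:1, N:1, O:2.

C15H22FNO2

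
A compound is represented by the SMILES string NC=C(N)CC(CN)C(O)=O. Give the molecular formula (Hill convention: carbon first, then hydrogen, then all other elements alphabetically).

C6H13N3O2

Walk through each heavy atom and fill implicit hydrogens from standard valence (C 4, N 3, O 2, S 2, halogen 1):
  atom 1: N, bond orders sum to 1 (valence 3) → 2 H
  atom 2: C, bond orders sum to 3 (valence 4) → 1 H
  atom 3: C, bond orders sum to 4 (valence 4) → 0 H
  atom 4: N, bond orders sum to 1 (valence 3) → 2 H
  atom 5: C, bond orders sum to 2 (valence 4) → 2 H
  atom 6: C, bond orders sum to 3 (valence 4) → 1 H
  atom 7: C, bond orders sum to 2 (valence 4) → 2 H
  atom 8: N, bond orders sum to 1 (valence 3) → 2 H
  atom 9: C, bond orders sum to 4 (valence 4) → 0 H
  atom 10: O, bond orders sum to 1 (valence 2) → 1 H
  atom 11: O, bond orders sum to 2 (valence 2) → 0 H
Totals → C:6, H:13, N:3, O:2.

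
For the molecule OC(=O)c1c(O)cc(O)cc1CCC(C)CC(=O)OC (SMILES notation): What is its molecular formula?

Walk through each heavy atom and fill implicit hydrogens from standard valence (C 4, N 3, O 2, S 2, halogen 1); for lowercase aromatic atoms, an aromatic c carries 1 H when it has two neighbours and 0 H with three, and aromatic n carries 0 H:
  atom 1: O, bond orders sum to 1 (valence 2) → 1 H
  atom 2: C, bond orders sum to 4 (valence 4) → 0 H
  atom 3: O, bond orders sum to 2 (valence 2) → 0 H
  atom 4: aromatic c, 3 neighbours → 0 H
  atom 5: aromatic c, 3 neighbours → 0 H
  atom 6: O, bond orders sum to 1 (valence 2) → 1 H
  atom 7: aromatic c, 2 neighbours → 1 H
  atom 8: aromatic c, 3 neighbours → 0 H
  atom 9: O, bond orders sum to 1 (valence 2) → 1 H
  atom 10: aromatic c, 2 neighbours → 1 H
  atom 11: aromatic c, 3 neighbours → 0 H
  atom 12: C, bond orders sum to 2 (valence 4) → 2 H
  atom 13: C, bond orders sum to 2 (valence 4) → 2 H
  atom 14: C, bond orders sum to 3 (valence 4) → 1 H
  atom 15: C, bond orders sum to 1 (valence 4) → 3 H
  atom 16: C, bond orders sum to 2 (valence 4) → 2 H
  atom 17: C, bond orders sum to 4 (valence 4) → 0 H
  atom 18: O, bond orders sum to 2 (valence 2) → 0 H
  atom 19: O, bond orders sum to 2 (valence 2) → 0 H
  atom 20: C, bond orders sum to 1 (valence 4) → 3 H
Totals → C:14, H:18, O:6.

C14H18O6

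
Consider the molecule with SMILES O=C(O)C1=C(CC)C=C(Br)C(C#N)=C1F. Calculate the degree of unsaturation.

7

Degree of unsaturation = (number of rings) + (number of π bonds).
Ring closures in the SMILES: 1.
π bonds: 4 double bonds (each 1 DoU), 1 triple bond (each 2 DoU) → 6 DoU from unsaturation.
Total DoU = 1 + 6 = 7.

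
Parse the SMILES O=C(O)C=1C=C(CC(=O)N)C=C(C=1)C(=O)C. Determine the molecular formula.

C11H11NO4

Walk through each heavy atom and fill implicit hydrogens from standard valence (C 4, N 3, O 2, S 2, halogen 1):
  atom 1: O, bond orders sum to 2 (valence 2) → 0 H
  atom 2: C, bond orders sum to 4 (valence 4) → 0 H
  atom 3: O, bond orders sum to 1 (valence 2) → 1 H
  atom 4: C, bond orders sum to 4 (valence 4) → 0 H
  atom 5: C, bond orders sum to 3 (valence 4) → 1 H
  atom 6: C, bond orders sum to 4 (valence 4) → 0 H
  atom 7: C, bond orders sum to 2 (valence 4) → 2 H
  atom 8: C, bond orders sum to 4 (valence 4) → 0 H
  atom 9: O, bond orders sum to 2 (valence 2) → 0 H
  atom 10: N, bond orders sum to 1 (valence 3) → 2 H
  atom 11: C, bond orders sum to 3 (valence 4) → 1 H
  atom 12: C, bond orders sum to 4 (valence 4) → 0 H
  atom 13: C, bond orders sum to 3 (valence 4) → 1 H
  atom 14: C, bond orders sum to 4 (valence 4) → 0 H
  atom 15: O, bond orders sum to 2 (valence 2) → 0 H
  atom 16: C, bond orders sum to 1 (valence 4) → 3 H
Totals → C:11, H:11, N:1, O:4.
In Hill order: C11H11NO4.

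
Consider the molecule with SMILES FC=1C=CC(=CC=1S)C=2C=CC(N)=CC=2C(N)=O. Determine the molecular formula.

C13H11FN2OS

Walk through each heavy atom and fill implicit hydrogens from standard valence (C 4, N 3, O 2, S 2, halogen 1):
  atom 1: F (halogen, monovalent) → 0 H
  atom 2: C, bond orders sum to 4 (valence 4) → 0 H
  atom 3: C, bond orders sum to 3 (valence 4) → 1 H
  atom 4: C, bond orders sum to 3 (valence 4) → 1 H
  atom 5: C, bond orders sum to 4 (valence 4) → 0 H
  atom 6: C, bond orders sum to 3 (valence 4) → 1 H
  atom 7: C, bond orders sum to 4 (valence 4) → 0 H
  atom 8: S, bond orders sum to 1 (valence 2) → 1 H
  atom 9: C, bond orders sum to 4 (valence 4) → 0 H
  atom 10: C, bond orders sum to 3 (valence 4) → 1 H
  atom 11: C, bond orders sum to 3 (valence 4) → 1 H
  atom 12: C, bond orders sum to 4 (valence 4) → 0 H
  atom 13: N, bond orders sum to 1 (valence 3) → 2 H
  atom 14: C, bond orders sum to 3 (valence 4) → 1 H
  atom 15: C, bond orders sum to 4 (valence 4) → 0 H
  atom 16: C, bond orders sum to 4 (valence 4) → 0 H
  atom 17: N, bond orders sum to 1 (valence 3) → 2 H
  atom 18: O, bond orders sum to 2 (valence 2) → 0 H
Totals → C:13, H:11, F:1, N:2, O:1, S:1.
In Hill order: C13H11FN2OS.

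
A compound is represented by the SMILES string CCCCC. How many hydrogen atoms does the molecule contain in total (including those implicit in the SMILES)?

Walk through each heavy atom and fill implicit hydrogens from standard valence (C 4, N 3, O 2, S 2, halogen 1):
  atom 1: C, bond orders sum to 1 (valence 4) → 3 H
  atom 2: C, bond orders sum to 2 (valence 4) → 2 H
  atom 3: C, bond orders sum to 2 (valence 4) → 2 H
  atom 4: C, bond orders sum to 2 (valence 4) → 2 H
  atom 5: C, bond orders sum to 1 (valence 4) → 3 H
Total hydrogens: 12.

12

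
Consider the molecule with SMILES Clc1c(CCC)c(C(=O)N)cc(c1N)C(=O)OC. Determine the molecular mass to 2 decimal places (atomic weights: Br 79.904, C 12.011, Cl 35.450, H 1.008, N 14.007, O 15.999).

First, the molecular formula is C12H15ClN2O3 (counting implicit H from valence).
  C: 12 × 12.011 = 144.132
  Cl: 1 × 35.450 = 35.450
  H: 15 × 1.008 = 15.120
  N: 2 × 14.007 = 28.014
  O: 3 × 15.999 = 47.997
Sum: 12×12.011 + 1×35.450 + 15×1.008 + 2×14.007 + 3×15.999 = 270.713 → 270.71 g/mol.

270.71 g/mol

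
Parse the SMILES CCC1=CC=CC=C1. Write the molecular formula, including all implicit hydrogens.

Walk through each heavy atom and fill implicit hydrogens from standard valence (C 4, N 3, O 2, S 2, halogen 1):
  atom 1: C, bond orders sum to 1 (valence 4) → 3 H
  atom 2: C, bond orders sum to 2 (valence 4) → 2 H
  atom 3: C, bond orders sum to 4 (valence 4) → 0 H
  atom 4: C, bond orders sum to 3 (valence 4) → 1 H
  atom 5: C, bond orders sum to 3 (valence 4) → 1 H
  atom 6: C, bond orders sum to 3 (valence 4) → 1 H
  atom 7: C, bond orders sum to 3 (valence 4) → 1 H
  atom 8: C, bond orders sum to 3 (valence 4) → 1 H
Totals → C:8, H:10.
In Hill order: C8H10.

C8H10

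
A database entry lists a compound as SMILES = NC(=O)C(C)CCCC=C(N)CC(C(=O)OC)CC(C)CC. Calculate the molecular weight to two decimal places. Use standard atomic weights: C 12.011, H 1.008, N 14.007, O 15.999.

312.45 g/mol

First, the molecular formula is C17H32N2O3 (counting implicit H from valence).
  C: 17 × 12.011 = 204.187
  H: 32 × 1.008 = 32.256
  N: 2 × 14.007 = 28.014
  O: 3 × 15.999 = 47.997
Sum: 17×12.011 + 32×1.008 + 2×14.007 + 3×15.999 = 312.454 → 312.45 g/mol.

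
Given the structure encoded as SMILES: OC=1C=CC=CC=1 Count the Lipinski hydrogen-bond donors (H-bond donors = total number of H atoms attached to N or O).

Donors: find every N or O and count the H atoms it carries.
  atom 1 (O): bond orders sum to 1 → 1 H
Lipinski HBD = 1.

1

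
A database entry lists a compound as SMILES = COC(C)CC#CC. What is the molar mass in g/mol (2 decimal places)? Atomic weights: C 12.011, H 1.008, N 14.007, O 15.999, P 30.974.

First, the molecular formula is C7H12O (counting implicit H from valence).
  C: 7 × 12.011 = 84.077
  H: 12 × 1.008 = 12.096
  O: 1 × 15.999 = 15.999
Sum: 7×12.011 + 12×1.008 + 1×15.999 = 112.172 → 112.17 g/mol.

112.17 g/mol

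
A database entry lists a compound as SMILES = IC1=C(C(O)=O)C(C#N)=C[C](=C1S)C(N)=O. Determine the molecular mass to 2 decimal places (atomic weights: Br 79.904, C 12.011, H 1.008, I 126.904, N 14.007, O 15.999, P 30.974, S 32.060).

348.11 g/mol

First, the molecular formula is C9H5IN2O3S (counting implicit H from valence).
  C: 9 × 12.011 = 108.099
  H: 5 × 1.008 = 5.040
  I: 1 × 126.904 = 126.904
  N: 2 × 14.007 = 28.014
  O: 3 × 15.999 = 47.997
  S: 1 × 32.060 = 32.060
Sum: 9×12.011 + 5×1.008 + 1×126.904 + 2×14.007 + 3×15.999 + 1×32.060 = 348.114 → 348.11 g/mol.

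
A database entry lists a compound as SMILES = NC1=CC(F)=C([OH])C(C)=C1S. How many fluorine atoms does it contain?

Scan the SMILES for F atoms (remember two-letter symbols like Cl and Br are single atoms).
Fluorine count: 1.

1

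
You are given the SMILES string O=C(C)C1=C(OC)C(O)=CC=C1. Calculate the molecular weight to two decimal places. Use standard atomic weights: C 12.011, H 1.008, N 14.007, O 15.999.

First, the molecular formula is C9H10O3 (counting implicit H from valence).
  C: 9 × 12.011 = 108.099
  H: 10 × 1.008 = 10.080
  O: 3 × 15.999 = 47.997
Sum: 9×12.011 + 10×1.008 + 3×15.999 = 166.176 → 166.18 g/mol.

166.18 g/mol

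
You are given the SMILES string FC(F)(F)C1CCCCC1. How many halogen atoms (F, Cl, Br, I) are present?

Halogen atoms appear at heavy-atom positions 1, 3, 4 (3×F).
Halogen count: 3.

3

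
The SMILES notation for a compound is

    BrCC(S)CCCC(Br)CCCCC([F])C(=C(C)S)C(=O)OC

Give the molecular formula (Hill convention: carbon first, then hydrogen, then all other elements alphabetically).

C16H27Br2FO2S2

Walk through each heavy atom and fill implicit hydrogens from standard valence (C 4, N 3, O 2, S 2, halogen 1):
  atom 1: Br (halogen, monovalent) → 0 H
  atom 2: C, bond orders sum to 2 (valence 4) → 2 H
  atom 3: C, bond orders sum to 3 (valence 4) → 1 H
  atom 4: S, bond orders sum to 1 (valence 2) → 1 H
  atom 5: C, bond orders sum to 2 (valence 4) → 2 H
  atom 6: C, bond orders sum to 2 (valence 4) → 2 H
  atom 7: C, bond orders sum to 2 (valence 4) → 2 H
  atom 8: C, bond orders sum to 3 (valence 4) → 1 H
  atom 9: Br (halogen, monovalent) → 0 H
  atom 10: C, bond orders sum to 2 (valence 4) → 2 H
  atom 11: C, bond orders sum to 2 (valence 4) → 2 H
  atom 12: C, bond orders sum to 2 (valence 4) → 2 H
  atom 13: C, bond orders sum to 2 (valence 4) → 2 H
  atom 14: C, bond orders sum to 3 (valence 4) → 1 H
  atom 15: F with explicit H count 0
  atom 16: C, bond orders sum to 4 (valence 4) → 0 H
  atom 17: C, bond orders sum to 4 (valence 4) → 0 H
  atom 18: C, bond orders sum to 1 (valence 4) → 3 H
  atom 19: S, bond orders sum to 1 (valence 2) → 1 H
  atom 20: C, bond orders sum to 4 (valence 4) → 0 H
  atom 21: O, bond orders sum to 2 (valence 2) → 0 H
  atom 22: O, bond orders sum to 2 (valence 2) → 0 H
  atom 23: C, bond orders sum to 1 (valence 4) → 3 H
Totals → C:16, H:27, Br:2, F:1, O:2, S:2.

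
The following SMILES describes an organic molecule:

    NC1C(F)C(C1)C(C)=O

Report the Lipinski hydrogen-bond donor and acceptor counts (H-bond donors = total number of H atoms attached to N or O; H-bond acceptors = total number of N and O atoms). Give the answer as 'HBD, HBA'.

2, 2

Donors: find every N or O and count the H atoms it carries.
  atom 1 (N): bond orders sum to 1 → 2 H
  atom 9 (O): bond orders sum to 2 → 0 H
Lipinski HBD = 2.
Acceptors: N atoms = 1, O atoms = 1 → HBA = 2.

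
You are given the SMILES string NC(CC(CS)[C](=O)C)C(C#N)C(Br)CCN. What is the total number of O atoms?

1

Scan the SMILES for O atoms (remember two-letter symbols like Cl and Br are single atoms).
Oxygen count: 1.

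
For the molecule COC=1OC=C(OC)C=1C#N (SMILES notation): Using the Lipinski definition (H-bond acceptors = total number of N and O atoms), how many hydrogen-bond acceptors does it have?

4

N atoms: 1; O atoms: 3.
Lipinski HBA = 1 + 3 = 4.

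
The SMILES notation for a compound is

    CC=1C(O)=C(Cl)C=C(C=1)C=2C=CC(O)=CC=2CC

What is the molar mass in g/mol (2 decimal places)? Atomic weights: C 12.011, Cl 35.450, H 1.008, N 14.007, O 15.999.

First, the molecular formula is C15H15ClO2 (counting implicit H from valence).
  C: 15 × 12.011 = 180.165
  Cl: 1 × 35.450 = 35.450
  H: 15 × 1.008 = 15.120
  O: 2 × 15.999 = 31.998
Sum: 15×12.011 + 1×35.450 + 15×1.008 + 2×15.999 = 262.733 → 262.73 g/mol.

262.73 g/mol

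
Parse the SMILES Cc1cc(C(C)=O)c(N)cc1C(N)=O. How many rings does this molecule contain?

1

In SMILES, each pair of matching ring-closure digits denotes one ring-closing bond; the number of such bonds equals the number of independent rings.
Ring-closure bonds here: 1.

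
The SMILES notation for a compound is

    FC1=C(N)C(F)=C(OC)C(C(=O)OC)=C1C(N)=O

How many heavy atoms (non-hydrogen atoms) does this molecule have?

18

Every atom symbol written in the SMILES (organic subset) is one heavy atom; implicit H are not written.
Heavy atoms by element → C:10, F:2, N:2, O:4.
Total: 18.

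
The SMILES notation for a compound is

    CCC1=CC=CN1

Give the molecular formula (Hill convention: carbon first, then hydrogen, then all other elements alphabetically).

Walk through each heavy atom and fill implicit hydrogens from standard valence (C 4, N 3, O 2, S 2, halogen 1):
  atom 1: C, bond orders sum to 1 (valence 4) → 3 H
  atom 2: C, bond orders sum to 2 (valence 4) → 2 H
  atom 3: C, bond orders sum to 4 (valence 4) → 0 H
  atom 4: C, bond orders sum to 3 (valence 4) → 1 H
  atom 5: C, bond orders sum to 3 (valence 4) → 1 H
  atom 6: C, bond orders sum to 3 (valence 4) → 1 H
  atom 7: N, bond orders sum to 2 (valence 3) → 1 H
Totals → C:6, H:9, N:1.

C6H9N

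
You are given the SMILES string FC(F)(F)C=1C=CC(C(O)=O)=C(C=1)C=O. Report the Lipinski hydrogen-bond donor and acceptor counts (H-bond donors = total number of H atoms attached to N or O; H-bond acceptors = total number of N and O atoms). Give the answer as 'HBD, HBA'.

1, 3

Donors: find every N or O and count the H atoms it carries.
  atom 10 (O): bond orders sum to 1 → 1 H
  atom 11 (O): bond orders sum to 2 → 0 H
  atom 15 (O): bond orders sum to 2 → 0 H
Lipinski HBD = 1.
Acceptors: N atoms = 0, O atoms = 3 → HBA = 3.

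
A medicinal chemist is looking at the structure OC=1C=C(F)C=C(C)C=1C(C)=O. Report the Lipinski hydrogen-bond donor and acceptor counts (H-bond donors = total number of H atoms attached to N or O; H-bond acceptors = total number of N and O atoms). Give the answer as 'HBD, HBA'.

1, 2

Donors: find every N or O and count the H atoms it carries.
  atom 1 (O): bond orders sum to 1 → 1 H
  atom 12 (O): bond orders sum to 2 → 0 H
Lipinski HBD = 1.
Acceptors: N atoms = 0, O atoms = 2 → HBA = 2.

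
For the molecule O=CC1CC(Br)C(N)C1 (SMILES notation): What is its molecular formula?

Walk through each heavy atom and fill implicit hydrogens from standard valence (C 4, N 3, O 2, S 2, halogen 1):
  atom 1: O, bond orders sum to 2 (valence 2) → 0 H
  atom 2: C, bond orders sum to 3 (valence 4) → 1 H
  atom 3: C, bond orders sum to 3 (valence 4) → 1 H
  atom 4: C, bond orders sum to 2 (valence 4) → 2 H
  atom 5: C, bond orders sum to 3 (valence 4) → 1 H
  atom 6: Br (halogen, monovalent) → 0 H
  atom 7: C, bond orders sum to 3 (valence 4) → 1 H
  atom 8: N, bond orders sum to 1 (valence 3) → 2 H
  atom 9: C, bond orders sum to 2 (valence 4) → 2 H
Totals → C:6, H:10, Br:1, N:1, O:1.
In Hill order: C6H10BrNO.

C6H10BrNO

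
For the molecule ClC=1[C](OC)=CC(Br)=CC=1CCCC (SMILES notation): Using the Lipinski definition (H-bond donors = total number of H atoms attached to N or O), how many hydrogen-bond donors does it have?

0

Donors: find every N or O and count the H atoms it carries.
  atom 4 (O): bond orders sum to 2 → 0 H
Lipinski HBD = 0.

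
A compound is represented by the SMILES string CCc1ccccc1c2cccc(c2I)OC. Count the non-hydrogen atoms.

17

Every atom symbol written in the SMILES (organic subset) is one heavy atom; implicit H are not written.
Heavy atoms by element → C:15, I:1, O:1.
Total: 17.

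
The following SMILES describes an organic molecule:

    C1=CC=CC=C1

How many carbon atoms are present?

6

Count every carbon token in the SMILES (each C, including those in ring-closure positions and inside branches).
Carbon count: 6.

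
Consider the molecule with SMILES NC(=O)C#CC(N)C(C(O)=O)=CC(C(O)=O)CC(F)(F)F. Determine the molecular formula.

C11H11F3N2O5

Walk through each heavy atom and fill implicit hydrogens from standard valence (C 4, N 3, O 2, S 2, halogen 1):
  atom 1: N, bond orders sum to 1 (valence 3) → 2 H
  atom 2: C, bond orders sum to 4 (valence 4) → 0 H
  atom 3: O, bond orders sum to 2 (valence 2) → 0 H
  atom 4: C, bond orders sum to 4 (valence 4) → 0 H
  atom 5: C, bond orders sum to 4 (valence 4) → 0 H
  atom 6: C, bond orders sum to 3 (valence 4) → 1 H
  atom 7: N, bond orders sum to 1 (valence 3) → 2 H
  atom 8: C, bond orders sum to 4 (valence 4) → 0 H
  atom 9: C, bond orders sum to 4 (valence 4) → 0 H
  atom 10: O, bond orders sum to 1 (valence 2) → 1 H
  atom 11: O, bond orders sum to 2 (valence 2) → 0 H
  atom 12: C, bond orders sum to 3 (valence 4) → 1 H
  atom 13: C, bond orders sum to 3 (valence 4) → 1 H
  atom 14: C, bond orders sum to 4 (valence 4) → 0 H
  atom 15: O, bond orders sum to 1 (valence 2) → 1 H
  atom 16: O, bond orders sum to 2 (valence 2) → 0 H
  atom 17: C, bond orders sum to 2 (valence 4) → 2 H
  atom 18: C, bond orders sum to 4 (valence 4) → 0 H
  atom 19: F (halogen, monovalent) → 0 H
  atom 20: F (halogen, monovalent) → 0 H
  atom 21: F (halogen, monovalent) → 0 H
Totals → C:11, H:11, F:3, N:2, O:5.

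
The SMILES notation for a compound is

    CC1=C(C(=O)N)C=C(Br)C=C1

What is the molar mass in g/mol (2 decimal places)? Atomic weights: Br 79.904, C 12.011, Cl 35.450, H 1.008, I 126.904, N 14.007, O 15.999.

First, the molecular formula is C8H8BrNO (counting implicit H from valence).
  Br: 1 × 79.904 = 79.904
  C: 8 × 12.011 = 96.088
  H: 8 × 1.008 = 8.064
  N: 1 × 14.007 = 14.007
  O: 1 × 15.999 = 15.999
Sum: 1×79.904 + 8×12.011 + 8×1.008 + 1×14.007 + 1×15.999 = 214.062 → 214.06 g/mol.

214.06 g/mol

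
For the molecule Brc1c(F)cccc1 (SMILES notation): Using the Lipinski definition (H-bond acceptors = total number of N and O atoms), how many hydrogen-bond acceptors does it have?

N atoms: 0; O atoms: 0.
Lipinski HBA = 0 + 0 = 0.

0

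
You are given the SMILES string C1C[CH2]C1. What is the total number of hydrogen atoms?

8

Walk through each heavy atom and fill implicit hydrogens from standard valence (C 4, N 3, O 2, S 2, halogen 1):
  atom 1: C, bond orders sum to 2 (valence 4) → 2 H
  atom 2: C, bond orders sum to 2 (valence 4) → 2 H
  atom 3: C with explicit H count 2
  atom 4: C, bond orders sum to 2 (valence 4) → 2 H
Total hydrogens: 8.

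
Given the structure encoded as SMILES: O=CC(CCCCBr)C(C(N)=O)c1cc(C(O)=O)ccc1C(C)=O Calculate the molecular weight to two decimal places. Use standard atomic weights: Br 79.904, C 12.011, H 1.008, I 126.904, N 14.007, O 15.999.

First, the molecular formula is C17H20BrNO5 (counting implicit H from valence).
  Br: 1 × 79.904 = 79.904
  C: 17 × 12.011 = 204.187
  H: 20 × 1.008 = 20.160
  N: 1 × 14.007 = 14.007
  O: 5 × 15.999 = 79.995
Sum: 1×79.904 + 17×12.011 + 20×1.008 + 1×14.007 + 5×15.999 = 398.253 → 398.25 g/mol.

398.25 g/mol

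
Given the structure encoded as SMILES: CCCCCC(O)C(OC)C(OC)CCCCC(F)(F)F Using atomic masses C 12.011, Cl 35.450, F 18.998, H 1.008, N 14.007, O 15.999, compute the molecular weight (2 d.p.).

314.39 g/mol

First, the molecular formula is C15H29F3O3 (counting implicit H from valence).
  C: 15 × 12.011 = 180.165
  F: 3 × 18.998 = 56.994
  H: 29 × 1.008 = 29.232
  O: 3 × 15.999 = 47.997
Sum: 15×12.011 + 3×18.998 + 29×1.008 + 3×15.999 = 314.388 → 314.39 g/mol.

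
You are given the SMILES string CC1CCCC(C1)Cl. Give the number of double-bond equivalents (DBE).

Degree of unsaturation = (number of rings) + (number of π bonds).
Ring closures in the SMILES: 1.
π bonds: none → 0 DoU from unsaturation.
Total DoU = 1 + 0 = 1.

1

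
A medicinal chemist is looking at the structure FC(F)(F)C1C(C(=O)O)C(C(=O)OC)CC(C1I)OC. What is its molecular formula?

C11H14F3IO5

Walk through each heavy atom and fill implicit hydrogens from standard valence (C 4, N 3, O 2, S 2, halogen 1):
  atom 1: F (halogen, monovalent) → 0 H
  atom 2: C, bond orders sum to 4 (valence 4) → 0 H
  atom 3: F (halogen, monovalent) → 0 H
  atom 4: F (halogen, monovalent) → 0 H
  atom 5: C, bond orders sum to 3 (valence 4) → 1 H
  atom 6: C, bond orders sum to 3 (valence 4) → 1 H
  atom 7: C, bond orders sum to 4 (valence 4) → 0 H
  atom 8: O, bond orders sum to 2 (valence 2) → 0 H
  atom 9: O, bond orders sum to 1 (valence 2) → 1 H
  atom 10: C, bond orders sum to 3 (valence 4) → 1 H
  atom 11: C, bond orders sum to 4 (valence 4) → 0 H
  atom 12: O, bond orders sum to 2 (valence 2) → 0 H
  atom 13: O, bond orders sum to 2 (valence 2) → 0 H
  atom 14: C, bond orders sum to 1 (valence 4) → 3 H
  atom 15: C, bond orders sum to 2 (valence 4) → 2 H
  atom 16: C, bond orders sum to 3 (valence 4) → 1 H
  atom 17: C, bond orders sum to 3 (valence 4) → 1 H
  atom 18: I (halogen, monovalent) → 0 H
  atom 19: O, bond orders sum to 2 (valence 2) → 0 H
  atom 20: C, bond orders sum to 1 (valence 4) → 3 H
Totals → C:11, H:14, F:3, I:1, O:5.
In Hill order: C11H14F3IO5.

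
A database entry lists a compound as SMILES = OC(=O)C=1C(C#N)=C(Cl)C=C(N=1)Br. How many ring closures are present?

In SMILES, each pair of matching ring-closure digits denotes one ring-closing bond; the number of such bonds equals the number of independent rings.
Ring-closure bonds here: 1.

1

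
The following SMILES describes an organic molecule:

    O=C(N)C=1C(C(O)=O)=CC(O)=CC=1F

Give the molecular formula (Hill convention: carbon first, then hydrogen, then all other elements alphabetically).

Walk through each heavy atom and fill implicit hydrogens from standard valence (C 4, N 3, O 2, S 2, halogen 1):
  atom 1: O, bond orders sum to 2 (valence 2) → 0 H
  atom 2: C, bond orders sum to 4 (valence 4) → 0 H
  atom 3: N, bond orders sum to 1 (valence 3) → 2 H
  atom 4: C, bond orders sum to 4 (valence 4) → 0 H
  atom 5: C, bond orders sum to 4 (valence 4) → 0 H
  atom 6: C, bond orders sum to 4 (valence 4) → 0 H
  atom 7: O, bond orders sum to 1 (valence 2) → 1 H
  atom 8: O, bond orders sum to 2 (valence 2) → 0 H
  atom 9: C, bond orders sum to 3 (valence 4) → 1 H
  atom 10: C, bond orders sum to 4 (valence 4) → 0 H
  atom 11: O, bond orders sum to 1 (valence 2) → 1 H
  atom 12: C, bond orders sum to 3 (valence 4) → 1 H
  atom 13: C, bond orders sum to 4 (valence 4) → 0 H
  atom 14: F (halogen, monovalent) → 0 H
Totals → C:8, H:6, F:1, N:1, O:4.

C8H6FNO4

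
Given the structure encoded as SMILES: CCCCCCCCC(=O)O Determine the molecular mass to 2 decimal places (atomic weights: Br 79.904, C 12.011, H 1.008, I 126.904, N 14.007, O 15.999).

158.24 g/mol

First, the molecular formula is C9H18O2 (counting implicit H from valence).
  C: 9 × 12.011 = 108.099
  H: 18 × 1.008 = 18.144
  O: 2 × 15.999 = 31.998
Sum: 9×12.011 + 18×1.008 + 2×15.999 = 158.241 → 158.24 g/mol.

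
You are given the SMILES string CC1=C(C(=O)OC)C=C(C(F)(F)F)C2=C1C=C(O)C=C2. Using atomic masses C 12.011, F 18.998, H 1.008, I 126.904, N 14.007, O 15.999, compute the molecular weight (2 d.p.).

First, the molecular formula is C14H11F3O3 (counting implicit H from valence).
  C: 14 × 12.011 = 168.154
  F: 3 × 18.998 = 56.994
  H: 11 × 1.008 = 11.088
  O: 3 × 15.999 = 47.997
Sum: 14×12.011 + 3×18.998 + 11×1.008 + 3×15.999 = 284.233 → 284.23 g/mol.

284.23 g/mol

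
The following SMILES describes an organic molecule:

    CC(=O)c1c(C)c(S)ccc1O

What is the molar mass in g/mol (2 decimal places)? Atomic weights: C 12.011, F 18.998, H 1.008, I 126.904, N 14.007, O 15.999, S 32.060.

182.24 g/mol

First, the molecular formula is C9H10O2S (counting implicit H from valence).
  C: 9 × 12.011 = 108.099
  H: 10 × 1.008 = 10.080
  O: 2 × 15.999 = 31.998
  S: 1 × 32.060 = 32.060
Sum: 9×12.011 + 10×1.008 + 2×15.999 + 1×32.060 = 182.237 → 182.24 g/mol.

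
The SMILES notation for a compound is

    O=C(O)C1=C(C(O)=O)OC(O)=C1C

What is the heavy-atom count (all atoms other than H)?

13

Every atom symbol written in the SMILES (organic subset) is one heavy atom; implicit H are not written.
Heavy atoms by element → C:7, O:6.
Total: 13.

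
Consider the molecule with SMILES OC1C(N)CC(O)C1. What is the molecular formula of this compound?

C5H11NO2

Walk through each heavy atom and fill implicit hydrogens from standard valence (C 4, N 3, O 2, S 2, halogen 1):
  atom 1: O, bond orders sum to 1 (valence 2) → 1 H
  atom 2: C, bond orders sum to 3 (valence 4) → 1 H
  atom 3: C, bond orders sum to 3 (valence 4) → 1 H
  atom 4: N, bond orders sum to 1 (valence 3) → 2 H
  atom 5: C, bond orders sum to 2 (valence 4) → 2 H
  atom 6: C, bond orders sum to 3 (valence 4) → 1 H
  atom 7: O, bond orders sum to 1 (valence 2) → 1 H
  atom 8: C, bond orders sum to 2 (valence 4) → 2 H
Totals → C:5, H:11, N:1, O:2.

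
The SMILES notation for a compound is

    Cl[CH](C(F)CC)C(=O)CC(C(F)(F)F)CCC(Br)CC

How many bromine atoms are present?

Scan the SMILES for Br atoms (remember two-letter symbols like Cl and Br are single atoms).
Bromine count: 1.

1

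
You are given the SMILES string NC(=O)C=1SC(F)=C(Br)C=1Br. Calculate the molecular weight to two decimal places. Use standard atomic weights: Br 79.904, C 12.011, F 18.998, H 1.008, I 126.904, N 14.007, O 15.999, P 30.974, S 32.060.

First, the molecular formula is C5H2Br2FNOS (counting implicit H from valence).
  Br: 2 × 79.904 = 159.808
  C: 5 × 12.011 = 60.055
  F: 1 × 18.998 = 18.998
  H: 2 × 1.008 = 2.016
  N: 1 × 14.007 = 14.007
  O: 1 × 15.999 = 15.999
  S: 1 × 32.060 = 32.060
Sum: 2×79.904 + 5×12.011 + 1×18.998 + 2×1.008 + 1×14.007 + 1×15.999 + 1×32.060 = 302.943 → 302.94 g/mol.

302.94 g/mol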